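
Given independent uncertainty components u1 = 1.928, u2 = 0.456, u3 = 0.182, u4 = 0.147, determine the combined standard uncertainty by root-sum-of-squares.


uc = sqrt(1.928^2 + 0.456^2 + 0.182^2 + 0.147^2)
uc = sqrt(3.979853)
uc = 1.9950

1.9950


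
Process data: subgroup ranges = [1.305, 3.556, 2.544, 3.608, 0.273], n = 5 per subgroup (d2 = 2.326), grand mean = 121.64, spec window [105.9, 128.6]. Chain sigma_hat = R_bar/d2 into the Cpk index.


R_bar = (1.305 + 3.556 + 2.544 + 3.608 + 0.273) / 5 = 2.2572
sigma = R_bar / d2 = 2.2572 / 2.326 = 0.97042132
Cp = (USL - LSL)/(6*sigma) = (128.6 - 105.9)/(6*0.97042132) = 3.8987
Cpu = (128.6 - 121.64)/(3*0.97042132) = 2.3907
Cpl = (121.64 - 105.9)/(3*0.97042132) = 5.4066
Cpk = min(Cpu, Cpl) = 2.3907

2.3907


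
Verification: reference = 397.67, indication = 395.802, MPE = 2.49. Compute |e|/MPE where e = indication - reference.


e = indication - reference = 395.802 - 397.67 = -1.8680
|e| = 1.8680
ratio = |e| / MPE = 1.8680 / 2.49
ratio = 0.7502

0.7502


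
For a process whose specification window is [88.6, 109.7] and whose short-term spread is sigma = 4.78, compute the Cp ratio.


Cp = (USL - LSL) / (6 * sigma)
= (109.7 - 88.6) / (6 * 4.78)
= 21.1000 / 28.6800
= 0.7357

0.7357


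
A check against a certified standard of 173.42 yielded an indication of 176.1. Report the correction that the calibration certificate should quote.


Correction = standard - reading
= 173.42 - 176.1
= -2.6800

-2.6800


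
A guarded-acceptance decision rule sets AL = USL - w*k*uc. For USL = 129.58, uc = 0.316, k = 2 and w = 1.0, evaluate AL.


U = k * uc = 2 * 0.316 = 0.632
guard band g = w * U = 1.0 * 0.632 = 0.632
AL = USL - g = 129.58 - 0.632
AL = 128.9480

128.9480


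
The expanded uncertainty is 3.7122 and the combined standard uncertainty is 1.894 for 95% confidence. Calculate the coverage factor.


k = U / uc
k = 3.7122 / 1.894
k = 1.96

1.96


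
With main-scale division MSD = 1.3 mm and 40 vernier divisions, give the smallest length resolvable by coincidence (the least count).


LC = MSD / n_div
= 1.3 / 40
= 0.0325

0.0325


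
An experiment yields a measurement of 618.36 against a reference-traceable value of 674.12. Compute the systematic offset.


Systematic error = measured - true
= 618.36 - 674.12
= -55.7600

-55.7600


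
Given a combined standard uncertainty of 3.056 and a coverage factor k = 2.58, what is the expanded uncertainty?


U = k * uc
U = 2.58 * 3.056
U = 7.8845

7.8845


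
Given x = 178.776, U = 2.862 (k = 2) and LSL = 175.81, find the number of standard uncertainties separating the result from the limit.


u = U / k = 2.862 / 2 = 1.431
margin = |LSL - x| = |175.81 - 178.776| = 2.966
z = margin / u = 2.966 / 1.431
z = 2.0727

2.0727


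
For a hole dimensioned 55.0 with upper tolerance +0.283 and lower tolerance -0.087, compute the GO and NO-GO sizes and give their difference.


GO = nominal - lower_tol (smallest hole = maximum material condition)
GO = 55.0 - 0.087 = 54.913
NO-GO = nominal + upper_tol (largest hole = least material condition)
NO-GO = 55.0 + 0.283 = 55.283
spread = NO-GO - GO = 55.283 - 54.913 = 0.3700

0.3700


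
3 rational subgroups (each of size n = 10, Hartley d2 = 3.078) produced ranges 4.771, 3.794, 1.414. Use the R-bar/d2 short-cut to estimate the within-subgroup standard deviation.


R_bar = (4.771 + 3.794 + 1.414) / 3
R_bar = 9.979 / 3 = 3.3263333
sigma_hat = R_bar / d2 = 3.3263333 / 3.078 = 1.0807

1.0807


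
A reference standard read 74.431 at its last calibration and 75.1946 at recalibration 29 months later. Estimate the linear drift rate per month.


rate = (v2 - v1) / months
= (75.1946 - 74.431) / 29
= 0.7636 / 29
= 0.0263

0.0263


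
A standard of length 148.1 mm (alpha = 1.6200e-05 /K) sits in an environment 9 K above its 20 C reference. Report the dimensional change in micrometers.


dL = L * alpha * dT
= 148.1 * 1.6200e-05 * 9
= 0.0215930 mm
dL_um = 0.0215930 * 1000 = 21.5930 um

21.5930


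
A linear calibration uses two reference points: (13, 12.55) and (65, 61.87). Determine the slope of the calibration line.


slope = (y2 - y1) / (x2 - x1)
= (61.87 - 12.55) / (65 - 13)
= 49.3200 / 52
= 0.9485

0.9485


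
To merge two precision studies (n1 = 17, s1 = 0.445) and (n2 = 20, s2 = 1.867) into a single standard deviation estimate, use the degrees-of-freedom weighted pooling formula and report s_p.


s_p = sqrt(((n1-1)*s1^2 + (n2-1)*s2^2) / (n1+n2-2))
numerator = (17-1)*0.445^2 + (20-1)*1.867^2 = 3.1684 + 66.228091 = 69.396491
denominator = 17 + 20 - 2 = 35
s_p^2 = 69.396491 / 35 = 1.9827569
s_p = sqrt(1.9827569) = 1.4081

1.4081


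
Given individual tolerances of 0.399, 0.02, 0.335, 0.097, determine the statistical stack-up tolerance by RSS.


RSS = sqrt(0.399^2 + 0.02^2 + 0.335^2 + 0.097^2)
= sqrt(0.281235)
= 0.5303

0.5303


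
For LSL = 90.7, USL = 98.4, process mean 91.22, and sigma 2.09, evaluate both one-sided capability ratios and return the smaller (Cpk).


Cpu = (USL - mean) / (3*sigma) = (98.4 - 91.22) / (3*2.09) = 1.1451
Cpl = (mean - LSL) / (3*sigma) = (91.22 - 90.7) / (3*2.09) = 0.0829
Cpk = min(Cpu, Cpl) = 0.0829

0.0829


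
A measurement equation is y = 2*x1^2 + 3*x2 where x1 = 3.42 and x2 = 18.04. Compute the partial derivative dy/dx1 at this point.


y = 2*x1^2 + 3*x2
dy/dx1 = 2*2*x1
Evaluate at x1 = 3.42: c1 = 4 * 3.42
c1 = 13.6800

13.6800


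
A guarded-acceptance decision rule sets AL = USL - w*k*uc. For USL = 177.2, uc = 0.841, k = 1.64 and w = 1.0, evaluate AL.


U = k * uc = 1.64 * 0.841 = 1.37924
guard band g = w * U = 1.0 * 1.37924 = 1.37924
AL = USL - g = 177.2 - 1.37924
AL = 175.8208

175.8208


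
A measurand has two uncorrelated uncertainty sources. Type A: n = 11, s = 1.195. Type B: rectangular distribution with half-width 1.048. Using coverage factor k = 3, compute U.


u_A = s / sqrt(n) = 1.195 / sqrt(11) = 0.36030606
u_B = half_width / sqrt(3) = 1.048 / sqrt(3) = 0.60506308
uc = sqrt(u_A^2 + u_B^2) = sqrt(0.36030606^2 + 0.60506308^2) = 0.70421715
U = k * uc = 3 * 0.70421715
U = 2.1127

2.1127


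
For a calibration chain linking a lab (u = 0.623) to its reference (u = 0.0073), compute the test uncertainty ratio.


TUR = u_lab / u_ref
= 0.623 / 0.0073
= 85.3425

85.3425


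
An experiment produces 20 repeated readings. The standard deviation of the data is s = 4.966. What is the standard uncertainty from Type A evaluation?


u_A = s / sqrt(n)
u_A = 4.966 / sqrt(20)
u_A = 4.966 / 4.472136
u_A = 1.1104

1.1104


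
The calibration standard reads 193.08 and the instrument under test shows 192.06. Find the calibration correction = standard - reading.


Correction = standard - reading
= 193.08 - 192.06
= 1.0200

1.0200


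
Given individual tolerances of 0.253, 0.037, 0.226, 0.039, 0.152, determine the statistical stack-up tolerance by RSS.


RSS = sqrt(0.253^2 + 0.037^2 + 0.226^2 + 0.039^2 + 0.152^2)
= sqrt(0.141079)
= 0.3756

0.3756


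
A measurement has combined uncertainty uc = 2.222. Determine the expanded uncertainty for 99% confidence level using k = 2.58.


U = k * uc
U = 2.58 * 2.222
U = 5.7328

5.7328


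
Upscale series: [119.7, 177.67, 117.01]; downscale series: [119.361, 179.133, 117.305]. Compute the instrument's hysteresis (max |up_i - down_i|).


|119.7 - 119.361| = 0.3390
|177.67 - 179.133| = 1.4630
|117.01 - 117.305| = 0.2950
hysteresis = max(diffs) = 1.4630

1.4630


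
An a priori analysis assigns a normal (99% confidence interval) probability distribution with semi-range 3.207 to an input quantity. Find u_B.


u_B = half_width / 2.576
u_B = 3.207 / 2.576
u_B = 1.2450

1.2450


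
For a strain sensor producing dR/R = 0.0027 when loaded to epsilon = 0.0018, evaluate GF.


GF = (dR/R) / epsilon
= 0.0027 / 0.0018
= 1.5000

1.5000


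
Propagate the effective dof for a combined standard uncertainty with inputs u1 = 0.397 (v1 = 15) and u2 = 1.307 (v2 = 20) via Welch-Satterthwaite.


uc = sqrt(u1^2 + u2^2) = sqrt(0.397^2 + 1.307^2) = 1.3659641
v_eff = uc^4 / (u1^4/v1 + u2^4/v2)
= 1.3659641^4 / (0.397^4/15 + 1.307^4/20)
= 3.4814258 / 0.14756177
v_eff = 23.5930

23.5930


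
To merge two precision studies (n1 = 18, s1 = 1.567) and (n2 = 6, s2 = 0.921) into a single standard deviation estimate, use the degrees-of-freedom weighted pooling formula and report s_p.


s_p = sqrt(((n1-1)*s1^2 + (n2-1)*s2^2) / (n1+n2-2))
numerator = (18-1)*1.567^2 + (6-1)*0.921^2 = 41.743313 + 4.241205 = 45.984518
denominator = 18 + 6 - 2 = 22
s_p^2 = 45.984518 / 22 = 2.0902054
s_p = sqrt(2.0902054) = 1.4458

1.4458


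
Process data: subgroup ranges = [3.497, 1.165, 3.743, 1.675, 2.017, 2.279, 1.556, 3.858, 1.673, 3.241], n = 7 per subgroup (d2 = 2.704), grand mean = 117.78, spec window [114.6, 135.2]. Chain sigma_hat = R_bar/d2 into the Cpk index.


R_bar = (3.497 + 1.165 + 3.743 + 1.675 + 2.017 + 2.279 + 1.556 + 3.858 + 1.673 + 3.241) / 10 = 2.4704
sigma = R_bar / d2 = 2.4704 / 2.704 = 0.91360947
Cp = (USL - LSL)/(6*sigma) = (135.2 - 114.6)/(6*0.91360947) = 3.7580
Cpu = (135.2 - 117.78)/(3*0.91360947) = 6.3557
Cpl = (117.78 - 114.6)/(3*0.91360947) = 1.1602
Cpk = min(Cpu, Cpl) = 1.1602

1.1602


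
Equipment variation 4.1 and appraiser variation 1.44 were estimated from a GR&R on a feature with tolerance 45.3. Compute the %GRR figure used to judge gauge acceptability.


GRR = sqrt(EV^2 + AV^2) = sqrt(4.1^2 + 1.44^2) = 4.3455264
%GRR = GRR / tol * 100 = 4.3455264 / 45.3 * 100
%GRR = 9.5928

9.5928


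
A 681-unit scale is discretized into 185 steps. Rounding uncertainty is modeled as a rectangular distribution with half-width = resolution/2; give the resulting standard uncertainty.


resolution = range / divisions
resolution = 681 / 185 = 3.6810811
u_res = resolution / (2*sqrt(3))
u_res = 3.6810811 / 3.4641016
u_res = 1.0626

1.0626


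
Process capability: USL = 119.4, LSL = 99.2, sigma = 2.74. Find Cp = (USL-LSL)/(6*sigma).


Cp = (USL - LSL) / (6 * sigma)
= (119.4 - 99.2) / (6 * 2.74)
= 20.2000 / 16.4400
= 1.2287

1.2287


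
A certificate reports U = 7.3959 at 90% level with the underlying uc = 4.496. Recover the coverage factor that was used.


k = U / uc
k = 7.3959 / 4.496
k = 1.645

1.645


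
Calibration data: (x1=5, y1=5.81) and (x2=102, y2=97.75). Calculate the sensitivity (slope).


slope = (y2 - y1) / (x2 - x1)
= (97.75 - 5.81) / (102 - 5)
= 91.9400 / 97
= 0.9478

0.9478


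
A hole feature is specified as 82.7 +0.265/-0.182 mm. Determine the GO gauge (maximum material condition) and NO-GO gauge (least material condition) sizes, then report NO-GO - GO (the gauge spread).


GO = nominal - lower_tol (smallest hole = maximum material condition)
GO = 82.7 - 0.182 = 82.518
NO-GO = nominal + upper_tol (largest hole = least material condition)
NO-GO = 82.7 + 0.265 = 82.965
spread = NO-GO - GO = 82.965 - 82.518 = 0.4470

0.4470


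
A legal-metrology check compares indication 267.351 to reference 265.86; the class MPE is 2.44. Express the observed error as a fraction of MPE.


e = indication - reference = 267.351 - 265.86 = 1.4910
|e| = 1.4910
ratio = |e| / MPE = 1.4910 / 2.44
ratio = 0.6111

0.6111


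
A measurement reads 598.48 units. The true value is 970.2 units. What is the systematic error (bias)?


Systematic error = measured - true
= 598.48 - 970.2
= -371.7200

-371.7200


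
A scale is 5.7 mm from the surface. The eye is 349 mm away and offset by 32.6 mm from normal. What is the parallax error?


error = h * offset / d
= 5.7 * 32.6 / 349
= 0.5324

0.5324


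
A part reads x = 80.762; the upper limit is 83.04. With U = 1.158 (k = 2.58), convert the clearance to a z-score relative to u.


u = U / k = 1.158 / 2.58 = 0.44883721
margin = |USL - x| = |83.04 - 80.762| = 2.278
z = margin / u = 2.278 / 0.44883721
z = 5.0753

5.0753


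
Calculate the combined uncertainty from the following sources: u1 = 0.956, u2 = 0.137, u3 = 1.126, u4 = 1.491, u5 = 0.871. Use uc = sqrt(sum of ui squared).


uc = sqrt(0.956^2 + 0.137^2 + 1.126^2 + 1.491^2 + 0.871^2)
uc = sqrt(5.182303)
uc = 2.2765

2.2765


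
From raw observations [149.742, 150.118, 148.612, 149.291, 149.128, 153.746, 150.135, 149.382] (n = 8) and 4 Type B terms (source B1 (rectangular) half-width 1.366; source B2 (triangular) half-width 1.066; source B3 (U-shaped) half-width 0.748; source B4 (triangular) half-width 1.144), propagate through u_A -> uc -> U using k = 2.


mean = (149.742 + 150.118 + 148.612 + 149.291 + 149.128 + 153.746 + 150.135 + 149.382) / 8 = 150.01925
s = sqrt(sum((x - mean)^2)/(n-1)) = 1.5901391
u_A = s / sqrt(n) = 1.5901391 / sqrt(8) = 0.56219907
u_B1 = 1.366 / sqrt(3) = 0.78866047
u_B2 = 1.066 / sqrt(6) = 0.43519268
u_B3 = 0.748 / sqrt(2) = 0.52891587
u_B4 = 1.144 / sqrt(6) = 0.46703604
uc = sqrt(0.56219907^2 + 0.78866047^2 + 0.43519268^2 + 0.52891587^2 + 0.46703604^2) = 1.2748806
U = k * uc = 2 * 1.2748806
U = 2.5498

2.5498


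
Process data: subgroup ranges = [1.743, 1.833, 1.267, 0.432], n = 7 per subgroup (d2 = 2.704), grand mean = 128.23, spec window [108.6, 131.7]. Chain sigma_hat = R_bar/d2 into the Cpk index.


R_bar = (1.743 + 1.833 + 1.267 + 0.432) / 4 = 1.31875
sigma = R_bar / d2 = 1.31875 / 2.704 = 0.4877034
Cp = (USL - LSL)/(6*sigma) = (131.7 - 108.6)/(6*0.4877034) = 7.8941
Cpu = (131.7 - 128.23)/(3*0.4877034) = 2.3717
Cpl = (128.23 - 108.6)/(3*0.4877034) = 13.4166
Cpk = min(Cpu, Cpl) = 2.3717

2.3717


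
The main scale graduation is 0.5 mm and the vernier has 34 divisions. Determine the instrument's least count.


LC = MSD / n_div
= 0.5 / 34
= 0.0147

0.0147


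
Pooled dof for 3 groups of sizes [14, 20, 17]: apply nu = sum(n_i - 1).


nu = sum_i (n_i - 1)
nu = ((14 - 1) + (20 - 1) + (17 - 1))
nu = 13 + 19 + 16
nu = 48

48


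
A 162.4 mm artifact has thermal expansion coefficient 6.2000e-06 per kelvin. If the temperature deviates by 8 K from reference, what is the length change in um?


dL = L * alpha * dT
= 162.4 * 6.2000e-06 * 8
= 0.0080550 mm
dL_um = 0.0080550 * 1000 = 8.0550 um

8.0550


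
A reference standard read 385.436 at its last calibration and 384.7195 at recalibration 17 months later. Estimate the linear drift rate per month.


rate = (v2 - v1) / months
= (384.7195 - 385.436) / 17
= -0.7165 / 17
= -0.0421

-0.0421


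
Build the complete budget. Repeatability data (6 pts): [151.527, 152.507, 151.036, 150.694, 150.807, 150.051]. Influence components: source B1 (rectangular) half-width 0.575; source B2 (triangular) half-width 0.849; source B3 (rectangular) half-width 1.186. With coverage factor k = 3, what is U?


mean = (151.527 + 152.507 + 151.036 + 150.694 + 150.807 + 150.051) / 6 = 151.1036667
s = sqrt(sum((x - mean)^2)/(n-1)) = 0.83869891
u_A = s / sqrt(n) = 0.83869891 / sqrt(6) = 0.3423974
u_B1 = 0.575 / sqrt(3) = 0.3319764
u_B2 = 0.849 / sqrt(6) = 0.3466028
u_B3 = 1.186 / sqrt(3) = 0.68473742
uc = sqrt(0.3423974^2 + 0.3319764^2 + 0.3466028^2 + 0.68473742^2) = 0.90357243
U = k * uc = 3 * 0.90357243
U = 2.7107

2.7107


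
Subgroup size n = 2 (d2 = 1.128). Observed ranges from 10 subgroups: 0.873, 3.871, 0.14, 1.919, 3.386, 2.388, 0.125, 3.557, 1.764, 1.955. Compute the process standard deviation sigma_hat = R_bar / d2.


R_bar = (0.873 + 3.871 + 0.14 + 1.919 + 3.386 + 2.388 + 0.125 + 3.557 + 1.764 + 1.955) / 10
R_bar = 19.978 / 10 = 1.9978
sigma_hat = R_bar / d2 = 1.9978 / 1.128 = 1.7711

1.7711


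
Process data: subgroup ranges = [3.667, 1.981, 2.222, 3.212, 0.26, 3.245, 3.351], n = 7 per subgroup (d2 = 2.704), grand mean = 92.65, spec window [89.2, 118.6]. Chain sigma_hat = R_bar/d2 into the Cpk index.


R_bar = (3.667 + 1.981 + 2.222 + 3.212 + 0.26 + 3.245 + 3.351) / 7 = 2.5625714
sigma = R_bar / d2 = 2.5625714 / 2.704 = 0.94769652
Cp = (USL - LSL)/(6*sigma) = (118.6 - 89.2)/(6*0.94769652) = 5.1704
Cpu = (118.6 - 92.65)/(3*0.94769652) = 9.1274
Cpl = (92.65 - 89.2)/(3*0.94769652) = 1.2135
Cpk = min(Cpu, Cpl) = 1.2135

1.2135


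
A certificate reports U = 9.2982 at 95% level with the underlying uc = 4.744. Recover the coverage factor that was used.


k = U / uc
k = 9.2982 / 4.744
k = 1.96

1.96


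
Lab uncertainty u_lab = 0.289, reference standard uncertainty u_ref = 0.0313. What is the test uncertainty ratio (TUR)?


TUR = u_lab / u_ref
= 0.289 / 0.0313
= 9.2332

9.2332


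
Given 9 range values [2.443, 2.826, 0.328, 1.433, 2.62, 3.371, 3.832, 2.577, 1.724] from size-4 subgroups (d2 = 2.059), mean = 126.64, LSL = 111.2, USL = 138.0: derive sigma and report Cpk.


R_bar = (2.443 + 2.826 + 0.328 + 1.433 + 2.62 + 3.371 + 3.832 + 2.577 + 1.724) / 9 = 2.3504444
sigma = R_bar / d2 = 2.3504444 / 2.059 = 1.1415466
Cp = (USL - LSL)/(6*sigma) = (138.0 - 111.2)/(6*1.1415466) = 3.9128
Cpu = (138.0 - 126.64)/(3*1.1415466) = 3.3171
Cpl = (126.64 - 111.2)/(3*1.1415466) = 4.5085
Cpk = min(Cpu, Cpl) = 3.3171

3.3171


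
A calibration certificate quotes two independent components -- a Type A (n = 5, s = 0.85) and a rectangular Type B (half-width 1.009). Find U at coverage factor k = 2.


u_A = s / sqrt(n) = 0.85 / sqrt(5) = 0.38013156
u_B = half_width / sqrt(3) = 1.009 / sqrt(3) = 0.58254642
uc = sqrt(u_A^2 + u_B^2) = sqrt(0.38013156^2 + 0.58254642^2) = 0.6956007
U = k * uc = 2 * 0.6956007
U = 1.3912

1.3912


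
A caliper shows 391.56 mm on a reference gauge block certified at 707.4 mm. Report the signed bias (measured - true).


Systematic error = measured - true
= 391.56 - 707.4
= -315.8400

-315.8400


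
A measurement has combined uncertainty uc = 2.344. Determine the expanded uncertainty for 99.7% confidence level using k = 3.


U = k * uc
U = 3 * 2.344
U = 7.0320

7.0320


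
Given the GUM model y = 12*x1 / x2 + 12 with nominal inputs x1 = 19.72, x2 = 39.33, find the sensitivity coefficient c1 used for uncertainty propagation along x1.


y = 12*x1 / x2 + 12
dy/dx1 = 12/x2
Evaluate at x2 = 39.33: c1 = 12 / 39.33
c1 = 0.3051

0.3051


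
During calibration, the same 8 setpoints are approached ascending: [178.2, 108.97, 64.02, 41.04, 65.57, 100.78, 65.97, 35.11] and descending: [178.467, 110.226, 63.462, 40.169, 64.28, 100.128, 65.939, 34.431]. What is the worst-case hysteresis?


|178.2 - 178.467| = 0.2670
|108.97 - 110.226| = 1.2560
|64.02 - 63.462| = 0.5580
|41.04 - 40.169| = 0.8710
|65.57 - 64.28| = 1.2900
|100.78 - 100.128| = 0.6520
|65.97 - 65.939| = 0.0310
|35.11 - 34.431| = 0.6790
hysteresis = max(diffs) = 1.2900

1.2900


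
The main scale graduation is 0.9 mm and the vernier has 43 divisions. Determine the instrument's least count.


LC = MSD / n_div
= 0.9 / 43
= 0.0209

0.0209


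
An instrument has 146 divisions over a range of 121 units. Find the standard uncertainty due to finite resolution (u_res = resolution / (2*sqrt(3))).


resolution = range / divisions
resolution = 121 / 146 = 0.82876712
u_res = resolution / (2*sqrt(3))
u_res = 0.82876712 / 3.4641016
u_res = 0.2392

0.2392


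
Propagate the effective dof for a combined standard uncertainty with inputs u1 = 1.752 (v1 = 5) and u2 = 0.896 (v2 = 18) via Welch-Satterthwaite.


uc = sqrt(u1^2 + u2^2) = sqrt(1.752^2 + 0.896^2) = 1.9678211
v_eff = uc^4 / (u1^4/v1 + u2^4/v2)
= 1.9678211^4 / (1.752^4/5 + 0.896^4/18)
= 14.994861 / 1.9201773
v_eff = 7.8091

7.8091


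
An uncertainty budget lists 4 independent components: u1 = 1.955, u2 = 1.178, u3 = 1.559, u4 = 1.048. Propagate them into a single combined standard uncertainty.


uc = sqrt(1.955^2 + 1.178^2 + 1.559^2 + 1.048^2)
uc = sqrt(8.738494)
uc = 2.9561

2.9561


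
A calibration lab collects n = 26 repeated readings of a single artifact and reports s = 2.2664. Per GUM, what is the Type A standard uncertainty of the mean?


u_A = s / sqrt(n)
u_A = 2.2664 / sqrt(26)
u_A = 2.2664 / 5.0990195
u_A = 0.4445

0.4445


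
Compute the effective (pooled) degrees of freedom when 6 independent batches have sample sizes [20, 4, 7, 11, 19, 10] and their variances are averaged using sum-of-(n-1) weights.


nu = sum_i (n_i - 1)
nu = ((20 - 1) + (4 - 1) + (7 - 1) + (11 - 1) + (19 - 1) + (10 - 1))
nu = 19 + 3 + 6 + 10 + 18 + 9
nu = 65

65


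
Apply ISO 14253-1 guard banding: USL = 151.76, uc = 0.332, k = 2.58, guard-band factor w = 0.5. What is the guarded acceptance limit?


U = k * uc = 2.58 * 0.332 = 0.85656
guard band g = w * U = 0.5 * 0.85656 = 0.42828
AL = USL - g = 151.76 - 0.42828
AL = 151.3317

151.3317


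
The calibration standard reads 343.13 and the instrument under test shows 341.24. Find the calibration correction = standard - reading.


Correction = standard - reading
= 343.13 - 341.24
= 1.8900

1.8900


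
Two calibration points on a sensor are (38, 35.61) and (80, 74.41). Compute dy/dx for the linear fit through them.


slope = (y2 - y1) / (x2 - x1)
= (74.41 - 35.61) / (80 - 38)
= 38.8000 / 42
= 0.9238

0.9238


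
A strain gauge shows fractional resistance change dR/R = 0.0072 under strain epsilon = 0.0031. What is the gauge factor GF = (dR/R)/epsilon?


GF = (dR/R) / epsilon
= 0.0072 / 0.0031
= 2.3226

2.3226


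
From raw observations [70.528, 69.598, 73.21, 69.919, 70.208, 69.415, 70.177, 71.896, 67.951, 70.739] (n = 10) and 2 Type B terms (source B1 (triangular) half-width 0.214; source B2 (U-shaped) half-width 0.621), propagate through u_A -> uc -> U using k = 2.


mean = (70.528 + 69.598 + 73.21 + 69.919 + 70.208 + 69.415 + 70.177 + 71.896 + 67.951 + 70.739) / 10 = 70.3641
s = sqrt(sum((x - mean)^2)/(n-1)) = 1.4213263
u_A = s / sqrt(n) = 1.4213263 / sqrt(10) = 0.44946284
u_B1 = 0.214 / sqrt(6) = 0.087365134
u_B2 = 0.621 / sqrt(2) = 0.43911331
uc = sqrt(0.44946284^2 + 0.087365134^2 + 0.43911331^2) = 0.63440524
U = k * uc = 2 * 0.63440524
U = 1.2688

1.2688


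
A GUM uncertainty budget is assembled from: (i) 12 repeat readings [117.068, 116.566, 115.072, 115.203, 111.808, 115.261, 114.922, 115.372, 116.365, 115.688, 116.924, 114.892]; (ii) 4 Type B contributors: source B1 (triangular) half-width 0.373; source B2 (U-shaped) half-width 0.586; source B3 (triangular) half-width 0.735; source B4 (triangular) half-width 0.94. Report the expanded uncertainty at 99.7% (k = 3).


mean = (117.068 + 116.566 + 115.072 + 115.203 + 111.808 + 115.261 + 114.922 + 115.372 + 116.365 + 115.688 + 116.924 + 114.892) / 12 = 115.4284167
s = sqrt(sum((x - mean)^2)/(n-1)) = 1.3824992
u_A = s / sqrt(n) = 1.3824992 / sqrt(12) = 0.39909314
u_B1 = 0.373 / sqrt(6) = 0.15227661
u_B2 = 0.586 / sqrt(2) = 0.41436457
u_B3 = 0.735 / sqrt(6) = 0.30006249
u_B4 = 0.94 / sqrt(6) = 0.38375339
uc = sqrt(0.39909314^2 + 0.15227661^2 + 0.41436457^2 + 0.30006249^2 + 0.38375339^2) = 0.76906805
U = k * uc = 3 * 0.76906805
U = 2.3072

2.3072


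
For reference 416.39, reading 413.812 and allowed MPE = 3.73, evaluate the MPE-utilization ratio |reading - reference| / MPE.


e = indication - reference = 413.812 - 416.39 = -2.5780
|e| = 2.5780
ratio = |e| / MPE = 2.5780 / 3.73
ratio = 0.6912

0.6912


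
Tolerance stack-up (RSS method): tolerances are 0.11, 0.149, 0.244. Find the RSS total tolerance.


RSS = sqrt(0.11^2 + 0.149^2 + 0.244^2)
= sqrt(0.093837)
= 0.3063

0.3063


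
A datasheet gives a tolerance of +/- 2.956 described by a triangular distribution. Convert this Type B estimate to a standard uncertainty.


u_B = half_width / sqrt(6)
u_B = 2.956 / 2.4494897
u_B = 1.2068

1.2068


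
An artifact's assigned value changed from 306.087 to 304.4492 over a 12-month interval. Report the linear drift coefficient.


rate = (v2 - v1) / months
= (304.4492 - 306.087) / 12
= -1.6378 / 12
= -0.1365

-0.1365


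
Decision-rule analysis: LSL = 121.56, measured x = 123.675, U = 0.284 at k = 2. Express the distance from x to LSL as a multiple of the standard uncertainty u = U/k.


u = U / k = 0.284 / 2 = 0.142
margin = |LSL - x| = |121.56 - 123.675| = 2.115
z = margin / u = 2.115 / 0.142
z = 14.8944

14.8944


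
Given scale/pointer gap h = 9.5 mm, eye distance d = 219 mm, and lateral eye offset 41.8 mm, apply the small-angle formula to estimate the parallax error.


error = h * offset / d
= 9.5 * 41.8 / 219
= 1.8132

1.8132


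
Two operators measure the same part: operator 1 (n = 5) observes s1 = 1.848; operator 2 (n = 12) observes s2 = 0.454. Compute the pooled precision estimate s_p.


s_p = sqrt(((n1-1)*s1^2 + (n2-1)*s2^2) / (n1+n2-2))
numerator = (5-1)*1.848^2 + (12-1)*0.454^2 = 13.660416 + 2.267276 = 15.927692
denominator = 5 + 12 - 2 = 15
s_p^2 = 15.927692 / 15 = 1.0618461
s_p = sqrt(1.0618461) = 1.0305

1.0305


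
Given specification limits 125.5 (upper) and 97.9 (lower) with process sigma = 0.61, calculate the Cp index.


Cp = (USL - LSL) / (6 * sigma)
= (125.5 - 97.9) / (6 * 0.61)
= 27.6000 / 3.6600
= 7.5410

7.5410


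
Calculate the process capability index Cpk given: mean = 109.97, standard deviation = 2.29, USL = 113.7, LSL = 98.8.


Cpu = (USL - mean) / (3*sigma) = (113.7 - 109.97) / (3*2.29) = 0.5429
Cpl = (mean - LSL) / (3*sigma) = (109.97 - 98.8) / (3*2.29) = 1.6259
Cpk = min(Cpu, Cpl) = 0.5429

0.5429


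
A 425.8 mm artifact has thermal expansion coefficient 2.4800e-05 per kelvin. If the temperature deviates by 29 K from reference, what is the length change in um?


dL = L * alpha * dT
= 425.8 * 2.4800e-05 * 29
= 0.3062354 mm
dL_um = 0.3062354 * 1000 = 306.2354 um

306.2354


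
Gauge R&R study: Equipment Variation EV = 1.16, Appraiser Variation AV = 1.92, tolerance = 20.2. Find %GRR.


GRR = sqrt(EV^2 + AV^2) = sqrt(1.16^2 + 1.92^2) = 2.243212
%GRR = GRR / tol * 100 = 2.243212 / 20.2 * 100
%GRR = 11.1050

11.1050


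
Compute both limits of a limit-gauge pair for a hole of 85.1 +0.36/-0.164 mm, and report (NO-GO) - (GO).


GO = nominal - lower_tol (smallest hole = maximum material condition)
GO = 85.1 - 0.164 = 84.936
NO-GO = nominal + upper_tol (largest hole = least material condition)
NO-GO = 85.1 + 0.36 = 85.46
spread = NO-GO - GO = 85.46 - 84.936 = 0.5240

0.5240


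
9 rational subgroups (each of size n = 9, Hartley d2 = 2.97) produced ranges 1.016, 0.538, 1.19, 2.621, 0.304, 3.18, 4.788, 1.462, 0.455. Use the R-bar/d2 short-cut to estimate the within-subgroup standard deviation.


R_bar = (1.016 + 0.538 + 1.19 + 2.621 + 0.304 + 3.18 + 4.788 + 1.462 + 0.455) / 9
R_bar = 15.554 / 9 = 1.7282222
sigma_hat = R_bar / d2 = 1.7282222 / 2.97 = 0.5819

0.5819


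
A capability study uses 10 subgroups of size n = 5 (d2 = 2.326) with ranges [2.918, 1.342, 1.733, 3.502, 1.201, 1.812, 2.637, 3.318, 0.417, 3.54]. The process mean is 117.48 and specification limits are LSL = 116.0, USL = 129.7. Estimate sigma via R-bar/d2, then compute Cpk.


R_bar = (2.918 + 1.342 + 1.733 + 3.502 + 1.201 + 1.812 + 2.637 + 3.318 + 0.417 + 3.54) / 10 = 2.242
sigma = R_bar / d2 = 2.242 / 2.326 = 0.9638865
Cp = (USL - LSL)/(6*sigma) = (129.7 - 116.0)/(6*0.9638865) = 2.3689
Cpu = (129.7 - 117.48)/(3*0.9638865) = 4.2259
Cpl = (117.48 - 116.0)/(3*0.9638865) = 0.5118
Cpk = min(Cpu, Cpl) = 0.5118

0.5118


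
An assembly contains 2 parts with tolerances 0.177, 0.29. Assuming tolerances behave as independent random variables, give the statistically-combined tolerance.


RSS = sqrt(0.177^2 + 0.29^2)
= sqrt(0.115429)
= 0.3397

0.3397


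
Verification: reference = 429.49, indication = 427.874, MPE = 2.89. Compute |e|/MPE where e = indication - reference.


e = indication - reference = 427.874 - 429.49 = -1.6160
|e| = 1.6160
ratio = |e| / MPE = 1.6160 / 2.89
ratio = 0.5592

0.5592


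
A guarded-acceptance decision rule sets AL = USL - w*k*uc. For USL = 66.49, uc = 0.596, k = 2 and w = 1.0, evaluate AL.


U = k * uc = 2 * 0.596 = 1.192
guard band g = w * U = 1.0 * 1.192 = 1.192
AL = USL - g = 66.49 - 1.192
AL = 65.2980

65.2980


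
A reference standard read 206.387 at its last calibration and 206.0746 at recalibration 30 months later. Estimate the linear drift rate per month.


rate = (v2 - v1) / months
= (206.0746 - 206.387) / 30
= -0.3124 / 30
= -0.0104

-0.0104


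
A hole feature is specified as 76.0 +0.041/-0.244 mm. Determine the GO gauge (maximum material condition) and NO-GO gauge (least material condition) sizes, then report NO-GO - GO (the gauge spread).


GO = nominal - lower_tol (smallest hole = maximum material condition)
GO = 76.0 - 0.244 = 75.756
NO-GO = nominal + upper_tol (largest hole = least material condition)
NO-GO = 76.0 + 0.041 = 76.041
spread = NO-GO - GO = 76.041 - 75.756 = 0.2850

0.2850


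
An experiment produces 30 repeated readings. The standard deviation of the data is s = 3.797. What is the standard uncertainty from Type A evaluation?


u_A = s / sqrt(n)
u_A = 3.797 / sqrt(30)
u_A = 3.797 / 5.4772256
u_A = 0.6932

0.6932


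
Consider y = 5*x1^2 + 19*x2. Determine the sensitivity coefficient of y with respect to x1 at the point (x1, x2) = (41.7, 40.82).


y = 5*x1^2 + 19*x2
dy/dx1 = 2*5*x1
Evaluate at x1 = 41.7: c1 = 10 * 41.7
c1 = 417.0000

417.0000


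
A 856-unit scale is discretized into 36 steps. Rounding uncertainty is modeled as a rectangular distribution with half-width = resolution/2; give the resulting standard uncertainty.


resolution = range / divisions
resolution = 856 / 36 = 23.777778
u_res = resolution / (2*sqrt(3))
u_res = 23.777778 / 3.4641016
u_res = 6.8641

6.8641


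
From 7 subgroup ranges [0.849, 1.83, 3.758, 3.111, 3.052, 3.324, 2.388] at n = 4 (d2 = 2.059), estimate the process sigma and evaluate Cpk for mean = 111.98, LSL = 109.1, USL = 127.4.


R_bar = (0.849 + 1.83 + 3.758 + 3.111 + 3.052 + 3.324 + 2.388) / 7 = 2.616
sigma = R_bar / d2 = 2.616 / 2.059 = 1.2705197
Cp = (USL - LSL)/(6*sigma) = (127.4 - 109.1)/(6*1.2705197) = 2.4006
Cpu = (127.4 - 111.98)/(3*1.2705197) = 4.0456
Cpl = (111.98 - 109.1)/(3*1.2705197) = 0.7556
Cpk = min(Cpu, Cpl) = 0.7556

0.7556


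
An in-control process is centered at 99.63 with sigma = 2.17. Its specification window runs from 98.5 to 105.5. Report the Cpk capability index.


Cpu = (USL - mean) / (3*sigma) = (105.5 - 99.63) / (3*2.17) = 0.9017
Cpl = (mean - LSL) / (3*sigma) = (99.63 - 98.5) / (3*2.17) = 0.1736
Cpk = min(Cpu, Cpl) = 0.1736

0.1736


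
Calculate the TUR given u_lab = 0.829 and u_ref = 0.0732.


TUR = u_lab / u_ref
= 0.829 / 0.0732
= 11.3251

11.3251


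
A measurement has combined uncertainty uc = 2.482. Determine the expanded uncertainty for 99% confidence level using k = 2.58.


U = k * uc
U = 2.58 * 2.482
U = 6.4036

6.4036


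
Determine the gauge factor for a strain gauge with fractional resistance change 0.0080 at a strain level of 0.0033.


GF = (dR/R) / epsilon
= 0.0080 / 0.0033
= 2.4242

2.4242


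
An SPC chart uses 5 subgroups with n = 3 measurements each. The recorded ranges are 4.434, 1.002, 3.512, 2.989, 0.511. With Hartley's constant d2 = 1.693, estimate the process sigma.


R_bar = (4.434 + 1.002 + 3.512 + 2.989 + 0.511) / 5
R_bar = 12.448 / 5 = 2.4896
sigma_hat = R_bar / d2 = 2.4896 / 1.693 = 1.4705

1.4705


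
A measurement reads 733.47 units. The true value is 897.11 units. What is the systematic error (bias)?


Systematic error = measured - true
= 733.47 - 897.11
= -163.6400

-163.6400


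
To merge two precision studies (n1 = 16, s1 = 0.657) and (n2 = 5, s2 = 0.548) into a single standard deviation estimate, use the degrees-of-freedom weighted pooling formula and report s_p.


s_p = sqrt(((n1-1)*s1^2 + (n2-1)*s2^2) / (n1+n2-2))
numerator = (16-1)*0.657^2 + (5-1)*0.548^2 = 6.474735 + 1.201216 = 7.675951
denominator = 16 + 5 - 2 = 19
s_p^2 = 7.675951 / 19 = 0.40399742
s_p = sqrt(0.40399742) = 0.6356

0.6356


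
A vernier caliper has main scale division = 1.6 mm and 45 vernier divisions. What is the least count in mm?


LC = MSD / n_div
= 1.6 / 45
= 0.0356

0.0356


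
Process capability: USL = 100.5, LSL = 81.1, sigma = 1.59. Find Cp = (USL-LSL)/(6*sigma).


Cp = (USL - LSL) / (6 * sigma)
= (100.5 - 81.1) / (6 * 1.59)
= 19.4000 / 9.5400
= 2.0335

2.0335


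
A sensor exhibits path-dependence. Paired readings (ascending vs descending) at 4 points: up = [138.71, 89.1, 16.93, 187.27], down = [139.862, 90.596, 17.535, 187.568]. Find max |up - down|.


|138.71 - 139.862| = 1.1520
|89.1 - 90.596| = 1.4960
|16.93 - 17.535| = 0.6050
|187.27 - 187.568| = 0.2980
hysteresis = max(diffs) = 1.4960

1.4960


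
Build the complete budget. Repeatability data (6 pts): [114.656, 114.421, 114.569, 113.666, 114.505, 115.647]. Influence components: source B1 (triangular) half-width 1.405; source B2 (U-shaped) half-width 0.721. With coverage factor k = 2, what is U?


mean = (114.656 + 114.421 + 114.569 + 113.666 + 114.505 + 115.647) / 6 = 114.5773333
s = sqrt(sum((x - mean)^2)/(n-1)) = 0.63413647
u_A = s / sqrt(n) = 0.63413647 / sqrt(6) = 0.25888513
u_B1 = 1.405 / sqrt(6) = 0.57358885
u_B2 = 0.721 / sqrt(2) = 0.50982399
uc = sqrt(0.25888513^2 + 0.57358885^2 + 0.50982399^2) = 0.80990504
U = k * uc = 2 * 0.80990504
U = 1.6198

1.6198


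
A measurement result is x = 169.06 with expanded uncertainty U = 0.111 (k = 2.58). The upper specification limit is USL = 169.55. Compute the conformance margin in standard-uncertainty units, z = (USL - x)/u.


u = U / k = 0.111 / 2.58 = 0.043023256
margin = |USL - x| = |169.55 - 169.06| = 0.49
z = margin / u = 0.49 / 0.043023256
z = 11.3892

11.3892


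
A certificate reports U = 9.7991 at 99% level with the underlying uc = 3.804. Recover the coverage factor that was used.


k = U / uc
k = 9.7991 / 3.804
k = 2.576

2.576


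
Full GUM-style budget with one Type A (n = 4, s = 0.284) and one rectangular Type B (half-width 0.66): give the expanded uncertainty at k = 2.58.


u_A = s / sqrt(n) = 0.284 / sqrt(4) = 0.142
u_B = half_width / sqrt(3) = 0.66 / sqrt(3) = 0.38105118
uc = sqrt(u_A^2 + u_B^2) = sqrt(0.142^2 + 0.38105118^2) = 0.40664973
U = k * uc = 2.58 * 0.40664973
U = 1.0492

1.0492


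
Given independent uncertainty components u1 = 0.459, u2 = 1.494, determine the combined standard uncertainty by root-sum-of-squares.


uc = sqrt(0.459^2 + 1.494^2)
uc = sqrt(2.442717)
uc = 1.5629

1.5629


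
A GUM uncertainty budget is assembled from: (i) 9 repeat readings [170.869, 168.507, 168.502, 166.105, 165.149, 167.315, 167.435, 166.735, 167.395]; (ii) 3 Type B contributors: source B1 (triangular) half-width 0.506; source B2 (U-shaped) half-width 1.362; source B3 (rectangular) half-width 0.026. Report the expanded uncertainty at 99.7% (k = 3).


mean = (170.869 + 168.507 + 168.502 + 166.105 + 165.149 + 167.315 + 167.435 + 166.735 + 167.395) / 9 = 167.5568889
s = sqrt(sum((x - mean)^2)/(n-1)) = 1.6373383
u_A = s / sqrt(n) = 1.6373383 / sqrt(9) = 0.54577943
u_B1 = 0.506 / sqrt(6) = 0.20657363
u_B2 = 1.362 / sqrt(2) = 0.96307944
u_B3 = 0.026 / sqrt(3) = 0.015011107
uc = sqrt(0.54577943^2 + 0.20657363^2 + 0.96307944^2 + 0.015011107^2) = 1.1261861
U = k * uc = 3 * 1.1261861
U = 3.3786

3.3786


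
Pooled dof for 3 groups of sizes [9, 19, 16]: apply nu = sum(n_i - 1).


nu = sum_i (n_i - 1)
nu = ((9 - 1) + (19 - 1) + (16 - 1))
nu = 8 + 18 + 15
nu = 41

41


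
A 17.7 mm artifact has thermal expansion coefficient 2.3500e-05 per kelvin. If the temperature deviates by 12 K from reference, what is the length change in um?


dL = L * alpha * dT
= 17.7 * 2.3500e-05 * 12
= 0.0049914 mm
dL_um = 0.0049914 * 1000 = 4.9914 um

4.9914


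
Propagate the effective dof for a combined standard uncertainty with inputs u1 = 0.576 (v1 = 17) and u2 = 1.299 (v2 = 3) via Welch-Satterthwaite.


uc = sqrt(u1^2 + u2^2) = sqrt(0.576^2 + 1.299^2) = 1.4209775
v_eff = uc^4 / (u1^4/v1 + u2^4/v2)
= 1.4209775^4 / (0.576^4/17 + 1.299^4/3)
= 4.077076 / 0.9555824
v_eff = 4.2666

4.2666


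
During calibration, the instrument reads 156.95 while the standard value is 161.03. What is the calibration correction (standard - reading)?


Correction = standard - reading
= 161.03 - 156.95
= 4.0800

4.0800


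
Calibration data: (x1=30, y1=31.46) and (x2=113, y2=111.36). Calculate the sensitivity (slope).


slope = (y2 - y1) / (x2 - x1)
= (111.36 - 31.46) / (113 - 30)
= 79.9000 / 83
= 0.9627

0.9627


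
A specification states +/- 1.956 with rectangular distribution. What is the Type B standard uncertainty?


u_B = half_width / sqrt(3)
u_B = 1.956 / 1.7320508
u_B = 1.1293

1.1293


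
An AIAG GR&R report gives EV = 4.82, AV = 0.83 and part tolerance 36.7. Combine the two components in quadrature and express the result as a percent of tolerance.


GRR = sqrt(EV^2 + AV^2) = sqrt(4.82^2 + 0.83^2) = 4.8909406
%GRR = GRR / tol * 100 = 4.8909406 / 36.7 * 100
%GRR = 13.3268

13.3268


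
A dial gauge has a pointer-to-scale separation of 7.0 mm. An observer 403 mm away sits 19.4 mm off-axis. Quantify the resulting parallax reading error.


error = h * offset / d
= 7.0 * 19.4 / 403
= 0.3370

0.3370


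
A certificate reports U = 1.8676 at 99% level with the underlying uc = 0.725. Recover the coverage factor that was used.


k = U / uc
k = 1.8676 / 0.725
k = 2.576

2.576


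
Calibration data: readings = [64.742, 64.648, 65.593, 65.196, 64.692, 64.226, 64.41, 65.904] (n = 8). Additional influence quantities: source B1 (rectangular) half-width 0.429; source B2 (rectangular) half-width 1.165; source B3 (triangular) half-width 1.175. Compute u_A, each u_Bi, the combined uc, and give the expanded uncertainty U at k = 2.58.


mean = (64.742 + 64.648 + 65.593 + 65.196 + 64.692 + 64.226 + 64.41 + 65.904) / 8 = 64.926375
s = sqrt(sum((x - mean)^2)/(n-1)) = 0.58510364
u_A = s / sqrt(n) = 0.58510364 / sqrt(8) = 0.20686538
u_B1 = 0.429 / sqrt(3) = 0.24768327
u_B2 = 1.165 / sqrt(3) = 0.67261306
u_B3 = 1.175 / sqrt(6) = 0.47969174
uc = sqrt(0.20686538^2 + 0.24768327^2 + 0.67261306^2 + 0.47969174^2) = 0.88693449
U = k * uc = 2.58 * 0.88693449
U = 2.2883

2.2883


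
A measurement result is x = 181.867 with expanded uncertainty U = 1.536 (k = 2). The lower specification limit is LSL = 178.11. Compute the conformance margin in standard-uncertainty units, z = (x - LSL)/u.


u = U / k = 1.536 / 2 = 0.768
margin = |LSL - x| = |178.11 - 181.867| = 3.757
z = margin / u = 3.757 / 0.768
z = 4.8919

4.8919


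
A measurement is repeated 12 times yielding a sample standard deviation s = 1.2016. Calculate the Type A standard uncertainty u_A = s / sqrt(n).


u_A = s / sqrt(n)
u_A = 1.2016 / sqrt(12)
u_A = 1.2016 / 3.4641016
u_A = 0.3469

0.3469


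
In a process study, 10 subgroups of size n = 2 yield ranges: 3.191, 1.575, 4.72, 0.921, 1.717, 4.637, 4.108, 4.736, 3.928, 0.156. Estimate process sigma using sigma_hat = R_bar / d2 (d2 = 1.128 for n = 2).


R_bar = (3.191 + 1.575 + 4.72 + 0.921 + 1.717 + 4.637 + 4.108 + 4.736 + 3.928 + 0.156) / 10
R_bar = 29.689 / 10 = 2.9689
sigma_hat = R_bar / d2 = 2.9689 / 1.128 = 2.6320

2.6320


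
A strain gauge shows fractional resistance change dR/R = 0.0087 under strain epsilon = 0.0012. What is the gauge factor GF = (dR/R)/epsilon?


GF = (dR/R) / epsilon
= 0.0087 / 0.0012
= 7.2500

7.2500


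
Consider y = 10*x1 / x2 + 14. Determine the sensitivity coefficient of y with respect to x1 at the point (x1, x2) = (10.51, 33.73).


y = 10*x1 / x2 + 14
dy/dx1 = 10/x2
Evaluate at x2 = 33.73: c1 = 10 / 33.73
c1 = 0.2965

0.2965


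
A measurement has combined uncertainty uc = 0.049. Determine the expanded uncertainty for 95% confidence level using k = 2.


U = k * uc
U = 2 * 0.049
U = 0.0980

0.0980


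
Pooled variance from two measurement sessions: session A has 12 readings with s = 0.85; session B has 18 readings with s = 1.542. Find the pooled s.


s_p = sqrt(((n1-1)*s1^2 + (n2-1)*s2^2) / (n1+n2-2))
numerator = (12-1)*0.85^2 + (18-1)*1.542^2 = 7.9475 + 40.421988 = 48.369488
denominator = 12 + 18 - 2 = 28
s_p^2 = 48.369488 / 28 = 1.7274817
s_p = sqrt(1.7274817) = 1.3143

1.3143


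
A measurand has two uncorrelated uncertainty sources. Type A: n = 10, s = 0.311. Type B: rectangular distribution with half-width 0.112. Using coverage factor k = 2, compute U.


u_A = s / sqrt(n) = 0.311 / sqrt(10) = 0.098346835
u_B = half_width / sqrt(3) = 0.112 / sqrt(3) = 0.06466323
uc = sqrt(u_A^2 + u_B^2) = sqrt(0.098346835^2 + 0.06466323^2) = 0.11770061
U = k * uc = 2 * 0.11770061
U = 0.2354

0.2354
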